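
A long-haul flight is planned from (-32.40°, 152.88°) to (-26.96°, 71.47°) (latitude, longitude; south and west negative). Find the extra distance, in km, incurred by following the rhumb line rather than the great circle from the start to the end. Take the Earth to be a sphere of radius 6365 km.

Great circle: cos σ = sin φ₁ sin φ₂ + cos φ₁ cos φ₂ cos Δλ,  σ = 1.2075 rad → d_gc = 7685.9 km
Rhumb line: Δψ = +0.1094, q = Δφ/Δψ = 0.8683, d_rh = R√(Δφ²+q²Δλ²) = 7875.7 km
Excess = 7875.7 − 7685.9 = 189.8 ≈ 190 km

190 km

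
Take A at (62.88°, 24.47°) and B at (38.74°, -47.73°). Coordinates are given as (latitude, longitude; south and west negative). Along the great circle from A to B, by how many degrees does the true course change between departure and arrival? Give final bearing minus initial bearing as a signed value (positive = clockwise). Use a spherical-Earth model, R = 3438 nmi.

At departure: θ₁ = atan2(sin Δλ cos φ₂, cos φ₁ sin φ₂ − sin φ₁ cos φ₂ cos Δλ) = 275.62°
At arrival: θ₂ = atan2(sin Δλ cos φ₁, −cos φ₂ sin φ₁ + sin φ₂ cos φ₁ cos Δλ) = 215.57°
Δθ = θ₂ − θ₁ = -60.1°

-60.1°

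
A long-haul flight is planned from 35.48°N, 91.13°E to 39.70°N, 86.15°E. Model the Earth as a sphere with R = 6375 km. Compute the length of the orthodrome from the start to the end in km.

643 km

cos σ = sin φ₁ sin φ₂ + cos φ₁ cos φ₂ cos Δλ
      = sin(35.48°)sin(39.70°) + cos(35.48°)cos(39.70°)cos(-4.98°) = 0.9949
σ = 5.776° → d = Rσ = 6375·0.10080 = 643 km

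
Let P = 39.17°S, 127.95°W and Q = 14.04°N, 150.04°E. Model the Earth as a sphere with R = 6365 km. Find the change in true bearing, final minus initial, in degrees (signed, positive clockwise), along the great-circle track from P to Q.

At departure: θ₁ = atan2(sin Δλ cos φ₂, cos φ₁ sin φ₂ − sin φ₁ cos φ₂ cos Δλ) = 285.88°
At arrival: θ₂ = atan2(sin Δλ cos φ₁, −cos φ₂ sin φ₁ + sin φ₂ cos φ₁ cos Δλ) = 309.77°
Δθ = θ₂ − θ₁ = +23.9°

+23.9°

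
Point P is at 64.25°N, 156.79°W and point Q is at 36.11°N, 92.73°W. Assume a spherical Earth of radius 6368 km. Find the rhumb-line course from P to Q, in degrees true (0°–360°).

Δψ = ln[tan(π/4+φ₂/2)/tan(π/4+φ₁/2)] = -0.7993
Δλ = +1.1181 rad (taken the short way round)
course = atan2(Δλ, Δψ) = 125.56°

125.6°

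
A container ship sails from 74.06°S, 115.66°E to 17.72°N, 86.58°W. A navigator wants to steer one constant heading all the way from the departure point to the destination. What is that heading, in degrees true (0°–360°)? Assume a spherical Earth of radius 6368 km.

50.4°

Meridional parts: M(φ₁)=-1.9661, M(φ₂)=+0.3143 → ΔM = +2.2804;  Δλ = +2.7534 rad
tan C = Δλ / ΔM = +1.2074 → C = 50.37°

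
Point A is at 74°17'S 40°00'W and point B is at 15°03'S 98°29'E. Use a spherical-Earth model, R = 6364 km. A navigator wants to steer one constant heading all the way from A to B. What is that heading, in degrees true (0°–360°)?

Meridional parts: M(φ₁)=-1.9804, M(φ₂)=-0.2657 → ΔM = +1.7146;  Δλ = +2.4170 rad
tan C = Δλ / ΔM = +1.4096 → C = 54.65°

54.6°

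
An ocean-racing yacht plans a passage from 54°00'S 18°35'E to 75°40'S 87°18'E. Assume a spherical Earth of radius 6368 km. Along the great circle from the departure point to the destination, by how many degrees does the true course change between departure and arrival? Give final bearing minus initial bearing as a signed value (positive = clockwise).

Initial bearing θ₁ = atan2(sin Δλ cos φ₂, cos φ₁ sin φ₂ − sin φ₁ cos φ₂ cos Δλ) = 155.09°
Final bearing θ₂ = (initial bearing from the destination back to the start) + 180° = 90.67°
Δθ = θ₂ − θ₁ = -64.4°

-64.4°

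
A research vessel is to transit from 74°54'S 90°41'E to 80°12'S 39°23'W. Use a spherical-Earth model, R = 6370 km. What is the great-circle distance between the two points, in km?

Haversine: a = sin²(Δφ/2)+cos φ₁ cos φ₂ sin²(Δλ/2) = 0.03858;  σ = 2·atan2(√a,√(1−a))
σ = 22.655° → d = Rσ = 6370·0.39540 = 2519 km

2519 km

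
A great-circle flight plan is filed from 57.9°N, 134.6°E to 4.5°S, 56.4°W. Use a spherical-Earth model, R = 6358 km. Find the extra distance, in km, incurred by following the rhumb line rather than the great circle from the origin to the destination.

2932 km

Great circle: cos σ = sin φ₁ sin φ₂ + cos φ₁ cos φ₂ cos Δλ,  σ = 2.1975 rad → d_gc = 13971.8 km
Rhumb line: Δψ = -1.3245, q = Δφ/Δψ = 0.8223, d_rh = R√(Δφ²+q²Δλ²) = 16903.8 km
Excess = 16903.8 − 13971.8 = 2932.0 ≈ 2932 km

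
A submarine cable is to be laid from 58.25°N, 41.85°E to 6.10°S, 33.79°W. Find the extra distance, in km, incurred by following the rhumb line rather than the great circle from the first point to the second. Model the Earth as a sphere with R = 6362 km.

201 km

Great circle: cos σ = sin φ₁ sin φ₂ + cos φ₁ cos φ₂ cos Δλ,  σ = 1.5314 rad → d_gc = 9742.6 km
Rhumb line: Δψ = -1.3641, q = Δφ/Δψ = 0.8233, d_rh = R√(Δφ²+q²Δλ²) = 9943.6 km
Excess = 9943.6 − 9742.6 = 201.0 ≈ 201 km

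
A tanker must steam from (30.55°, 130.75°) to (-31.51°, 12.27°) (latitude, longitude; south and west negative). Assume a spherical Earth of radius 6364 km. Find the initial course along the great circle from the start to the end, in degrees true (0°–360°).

252.0°

θ = atan2( sin Δλ·cos φ₂ ,  cos φ₁ sin φ₂ − sin φ₁ cos φ₂ cos Δλ )
  = atan2(-0.7494, -0.2435) = 252.00°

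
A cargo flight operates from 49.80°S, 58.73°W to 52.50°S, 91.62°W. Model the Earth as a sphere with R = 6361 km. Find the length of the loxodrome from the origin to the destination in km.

Rhumb course C = atan2(Δλ, Δψ) with Δψ = ln[tan(π/4+φ₂/2)/tan(π/4+φ₁/2)] = -0.0752, Δλ = -0.5740 → C = 262.54°
d = R·|Δφ| / |cos C| = 6361·0.04712 / 0.12981 = 2309 km

2309 km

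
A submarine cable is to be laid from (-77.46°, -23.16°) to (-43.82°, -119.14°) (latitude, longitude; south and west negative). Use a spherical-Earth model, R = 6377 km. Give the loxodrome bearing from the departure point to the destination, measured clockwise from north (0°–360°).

309.0°

Meridional parts: M(φ₁)=-2.2084, M(φ₂)=-0.8525 → ΔM = +1.3559;  Δλ = -1.6752 rad
tan C = Δλ / ΔM = -1.2355 → C = 308.99°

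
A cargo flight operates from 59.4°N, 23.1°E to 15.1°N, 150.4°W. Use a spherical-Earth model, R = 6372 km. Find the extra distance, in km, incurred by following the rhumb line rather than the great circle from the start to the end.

3593 km

Great circle: cos σ = sin φ₁ sin φ₂ + cos φ₁ cos φ₂ cos Δλ,  σ = 1.8380 rad → d_gc = 11712.0 km
Rhumb line: Δψ = -1.0296, q = Δφ/Δψ = 0.7510, d_rh = R√(Δφ²+q²Δλ²) = 15305.2 km
Excess = 15305.2 − 11712.0 = 3593.2 ≈ 3593 km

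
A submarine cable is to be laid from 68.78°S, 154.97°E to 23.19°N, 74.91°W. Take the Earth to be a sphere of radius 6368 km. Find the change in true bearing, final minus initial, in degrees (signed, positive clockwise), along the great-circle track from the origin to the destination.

-100.3°

Initial bearing θ₁ = atan2(sin Δλ cos φ₂, cos φ₁ sin φ₂ − sin φ₁ cos φ₂ cos Δλ) = 120.23°
Final bearing θ₂ = (initial bearing from the destination back to the start) + 180° = 19.89°
Δθ = θ₂ − θ₁ = -100.3°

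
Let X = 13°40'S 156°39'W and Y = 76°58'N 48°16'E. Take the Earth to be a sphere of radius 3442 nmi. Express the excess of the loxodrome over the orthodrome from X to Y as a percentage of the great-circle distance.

18.1%

Great circle: σ = 2.0141 rad → d_gc = Rσ = 6932.5 nmi
Rhumb: Δφ = +1.5819, Δλ = -2.7067, Δψ = +2.4104, q = Δφ/Δψ = 0.6563 → d_rh = R√(Δφ²+q²Δλ²) = 8187.1 nmi
Excess = (8187.1 − 6932.5) / 6932.5 = 1254.6 / 6932.5 = 18.10% ≈ 18.1%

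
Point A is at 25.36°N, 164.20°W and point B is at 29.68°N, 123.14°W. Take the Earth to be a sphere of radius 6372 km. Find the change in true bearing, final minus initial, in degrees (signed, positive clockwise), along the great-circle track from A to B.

At departure: θ₁ = atan2(sin Δλ cos φ₂, cos φ₁ sin φ₂ − sin φ₁ cos φ₂ cos Δλ) = 73.70°
At arrival: θ₂ = atan2(sin Δλ cos φ₁, −cos φ₂ sin φ₁ + sin φ₂ cos φ₁ cos Δλ) = 93.35°
Δθ = θ₂ − θ₁ = +19.6°

+19.6°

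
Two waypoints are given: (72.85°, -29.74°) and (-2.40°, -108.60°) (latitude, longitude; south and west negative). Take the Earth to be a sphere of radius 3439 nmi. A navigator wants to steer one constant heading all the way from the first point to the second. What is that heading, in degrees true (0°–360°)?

Δψ = ln[tan(π/4+φ₂/2)/tan(π/4+φ₁/2)] = -1.9338
Δλ = -1.3764 rad (taken the short way round)
course = atan2(Δλ, Δψ) = 215.44°

215.4°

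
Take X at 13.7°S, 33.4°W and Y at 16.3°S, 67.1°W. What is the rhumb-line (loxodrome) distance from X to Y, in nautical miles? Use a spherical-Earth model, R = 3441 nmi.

1961 nmi

Δψ = ln[tan(π/4+φ₂/2)/tan(π/4+φ₁/2)] = -0.0470;  Δφ = -0.0454 rad,  Δλ = -0.5882 rad
q = Δφ/Δψ = 0.9658
d = R·√(Δφ² + q²Δλ²) = 3441·0.56989 = 1961 nmi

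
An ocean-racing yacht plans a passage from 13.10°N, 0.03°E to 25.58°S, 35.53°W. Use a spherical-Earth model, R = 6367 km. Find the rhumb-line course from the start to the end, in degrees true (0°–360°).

221.9°

Δψ = ln[tan(π/4+φ₂/2)/tan(π/4+φ₁/2)] = -0.6927
Δλ = -0.6206 rad (taken the short way round)
course = atan2(Δλ, Δψ) = 221.86°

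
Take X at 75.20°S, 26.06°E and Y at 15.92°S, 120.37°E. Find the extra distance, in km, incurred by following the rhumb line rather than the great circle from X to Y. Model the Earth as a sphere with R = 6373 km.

Great circle: cos σ = sin φ₁ sin φ₂ + cos φ₁ cos φ₂ cos Δλ,  σ = 1.3215 rad → d_gc = 8421.8 km
Rhumb line: Δψ = +1.7597, q = Δφ/Δψ = 0.5880, d_rh = R√(Δφ²+q²Δλ²) = 9028.8 km
Excess = 9028.8 − 8421.8 = 607.0 ≈ 607 km

607 km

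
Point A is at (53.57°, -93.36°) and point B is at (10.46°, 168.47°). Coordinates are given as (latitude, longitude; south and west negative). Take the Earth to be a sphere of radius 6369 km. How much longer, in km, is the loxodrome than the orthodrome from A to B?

Great circle: cos σ = sin φ₁ sin φ₂ + cos φ₁ cos φ₂ cos Δλ,  σ = 1.5077 rad → d_gc = 9602.4 km
Rhumb line: Δψ = -0.9279, q = Δφ/Δψ = 0.8109, d_rh = R√(Δφ²+q²Δλ²) = 10063.1 km
Excess = 10063.1 − 9602.4 = 460.7 ≈ 461 km

461 km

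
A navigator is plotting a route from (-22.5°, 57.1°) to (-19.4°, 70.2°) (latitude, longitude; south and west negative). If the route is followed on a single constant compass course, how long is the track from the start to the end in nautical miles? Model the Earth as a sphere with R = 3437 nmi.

757 nmi

Rhumb course C = atan2(Δλ, Δψ) with Δψ = ln[tan(π/4+φ₂/2)/tan(π/4+φ₁/2)] = +0.0579, Δλ = +0.2286 → C = 75.78°
d = R·|Δφ| / |cos C| = 3437·0.05411 / 0.24567 = 757 nmi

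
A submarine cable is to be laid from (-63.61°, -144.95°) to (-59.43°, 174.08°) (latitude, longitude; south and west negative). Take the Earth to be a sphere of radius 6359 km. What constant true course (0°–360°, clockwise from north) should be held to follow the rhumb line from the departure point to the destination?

Meridional parts: M(φ₁)=-1.4505, M(φ₂)=-1.2972 → ΔM = +0.1533;  Δλ = -0.7151 rad
tan C = Δλ / ΔM = -4.6657 → C = 282.10°

282.1°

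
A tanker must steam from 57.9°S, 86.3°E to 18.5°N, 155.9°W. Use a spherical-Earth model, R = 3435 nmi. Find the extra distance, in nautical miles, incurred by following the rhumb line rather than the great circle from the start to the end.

Great circle: cos σ = sin φ₁ sin φ₂ + cos φ₁ cos φ₂ cos Δλ,  σ = 2.0988 rad → d_gc = 7209.4 nmi
Rhumb line: Δψ = +1.5745, q = Δφ/Δψ = 0.8469, d_rh = R√(Δφ²+q²Δλ²) = 7533.4 nmi
Excess = 7533.4 − 7209.4 = 324.0 ≈ 324 nmi

324 nmi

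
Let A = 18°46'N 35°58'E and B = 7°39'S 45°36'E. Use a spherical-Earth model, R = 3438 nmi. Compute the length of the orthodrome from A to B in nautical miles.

cos σ = sin φ₁ sin φ₂ + cos φ₁ cos φ₂ cos Δλ
      = sin(18.77°)sin(-7.65°) + cos(18.77°)cos(-7.65°)cos(9.63°) = 0.8823
σ = 28.073° → d = Rσ = 3438·0.48996 = 1684 nmi

1684 nmi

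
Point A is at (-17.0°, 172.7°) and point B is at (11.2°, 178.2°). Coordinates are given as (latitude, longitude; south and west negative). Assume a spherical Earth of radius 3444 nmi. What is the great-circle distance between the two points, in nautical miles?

Haversine: a = sin²(Δφ/2)+cos φ₁ cos φ₂ sin²(Δλ/2) = 0.06151;  σ = 2·atan2(√a,√(1−a))
σ = 28.719° → d = Rσ = 3444·0.50125 = 1726 nmi

1726 nmi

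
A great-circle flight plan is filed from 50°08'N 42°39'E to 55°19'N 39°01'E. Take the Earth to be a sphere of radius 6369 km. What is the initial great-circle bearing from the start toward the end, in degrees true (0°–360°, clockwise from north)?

N = sin Δλ·cos φ₂ = -0.0361;  D = cos φ₁ sin φ₂ − sin φ₁ cos φ₂ cos Δλ = +0.0912
initial course = atan2(N, D) = 338.43°

338.4°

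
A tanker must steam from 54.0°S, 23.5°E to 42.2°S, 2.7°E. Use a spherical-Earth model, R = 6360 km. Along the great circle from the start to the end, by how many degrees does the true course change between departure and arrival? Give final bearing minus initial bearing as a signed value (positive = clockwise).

+15.6°

Initial bearing θ₁ = atan2(sin Δλ cos φ₂, cos φ₁ sin φ₂ − sin φ₁ cos φ₂ cos Δλ) = 302.16°
Final bearing θ₂ = (initial bearing from the destination back to the start) + 180° = 317.80°
Δθ = θ₂ − θ₁ = +15.6°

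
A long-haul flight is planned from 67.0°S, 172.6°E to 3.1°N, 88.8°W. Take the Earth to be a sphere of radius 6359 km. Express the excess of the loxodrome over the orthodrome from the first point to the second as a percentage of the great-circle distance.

Great circle: σ = 1.6791 rad → d_gc = Rσ = 10677.6 km
Rhumb: Δφ = +1.2235, Δλ = +1.7209, Δψ = +1.6465, q = Δφ/Δψ = 0.7431 → d_rh = R√(Δφ²+q²Δλ²) = 11254.2 km
Excess = (11254.2 − 10677.6) / 10677.6 = 576.6 / 10677.6 = 5.40% ≈ 5.4%

5.4%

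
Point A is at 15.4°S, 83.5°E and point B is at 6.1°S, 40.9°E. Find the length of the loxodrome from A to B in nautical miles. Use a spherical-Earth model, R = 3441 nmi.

2572 nmi

Δψ = ln[tan(π/4+φ₂/2)/tan(π/4+φ₁/2)] = +0.1654;  Δφ = +0.1623 rad,  Δλ = -0.7435 rad
q = Δφ/Δψ = 0.9813
d = R·√(Δφ² + q²Δλ²) = 3441·0.74744 = 2572 nmi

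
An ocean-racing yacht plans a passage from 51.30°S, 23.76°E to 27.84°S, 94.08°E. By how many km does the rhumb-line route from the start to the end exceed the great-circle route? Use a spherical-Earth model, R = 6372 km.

183 km

Great circle: cos σ = sin φ₁ sin φ₂ + cos φ₁ cos φ₂ cos Δλ,  σ = 0.9876 rad → d_gc = 6293.3 km
Rhumb line: Δψ = +0.5402, q = Δφ/Δψ = 0.7579, d_rh = R√(Δφ²+q²Δλ²) = 6476.0 km
Excess = 6476.0 − 6293.3 = 182.7 ≈ 183 km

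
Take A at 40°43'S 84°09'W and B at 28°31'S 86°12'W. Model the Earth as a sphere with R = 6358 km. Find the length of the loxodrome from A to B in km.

1367 km

Rhumb course C = atan2(Δλ, Δψ) with Δψ = ln[tan(π/4+φ₂/2)/tan(π/4+φ₁/2)] = +0.2597, Δλ = -0.0358 → C = 352.16°
d = R·|Δφ| / |cos C| = 6358·0.21293 / 0.99064 = 1367 km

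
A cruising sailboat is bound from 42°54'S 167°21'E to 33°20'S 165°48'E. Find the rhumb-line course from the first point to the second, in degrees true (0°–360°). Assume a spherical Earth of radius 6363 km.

Meridional parts: M(φ₁)=-0.8305, M(φ₂)=-0.6177 → ΔM = +0.2128;  Δλ = -0.0271 rad
tan C = Δλ / ΔM = -0.1271 → C = 352.75°

352.8°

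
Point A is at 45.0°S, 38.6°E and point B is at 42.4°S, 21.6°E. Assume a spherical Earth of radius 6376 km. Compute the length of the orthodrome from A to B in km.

Haversine: a = sin²(Δφ/2)+cos φ₁ cos φ₂ sin²(Δλ/2) = 0.01192;  σ = 2·atan2(√a,√(1−a))
σ = 12.537° → d = Rσ = 6376·0.21882 = 1395 km

1395 km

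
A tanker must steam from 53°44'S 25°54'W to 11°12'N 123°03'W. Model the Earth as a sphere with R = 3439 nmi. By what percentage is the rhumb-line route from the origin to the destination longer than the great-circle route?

2.7%

Great circle: σ = 1.8017 rad → d_gc = Rσ = 6196.0 nmi
Rhumb: Δφ = +1.1333, Δλ = -1.6956, Δψ = +1.3130, q = Δφ/Δψ = 0.8631 → d_rh = R√(Δφ²+q²Δλ²) = 6365.6 nmi
Excess = (6365.6 − 6196.0) / 6196.0 = 169.6 / 6196.0 = 2.74% ≈ 2.7%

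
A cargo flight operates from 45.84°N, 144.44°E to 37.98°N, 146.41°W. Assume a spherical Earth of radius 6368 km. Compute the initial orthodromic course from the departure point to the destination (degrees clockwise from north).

72.8°

θ = atan2( sin Δλ·cos φ₂ ,  cos φ₁ sin φ₂ − sin φ₁ cos φ₂ cos Δλ )
  = atan2(+0.7366, +0.2275) = 72.84°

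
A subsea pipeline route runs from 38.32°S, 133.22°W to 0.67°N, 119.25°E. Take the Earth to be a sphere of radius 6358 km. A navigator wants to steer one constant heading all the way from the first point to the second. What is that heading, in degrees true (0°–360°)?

Δψ = ln[tan(π/4+φ₂/2)/tan(π/4+φ₁/2)] = +0.7368
Δλ = -1.8768 rad (taken the short way round)
course = atan2(Δλ, Δψ) = 291.43°

291.4°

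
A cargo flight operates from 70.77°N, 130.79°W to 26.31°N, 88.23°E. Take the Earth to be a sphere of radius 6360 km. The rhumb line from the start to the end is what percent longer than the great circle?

20.4%

Great circle: σ = 1.3805 rad → d_gc = Rσ = 8780.2 km
Rhumb: Δφ = -0.7760, Δλ = -2.4606, Δψ = -1.2992, q = Δφ/Δψ = 0.5973 → d_rh = R√(Δφ²+q²Δλ²) = 10569.6 km
Excess = (10569.6 − 8780.2) / 8780.2 = 1789.4 / 8780.2 = 20.38% ≈ 20.4%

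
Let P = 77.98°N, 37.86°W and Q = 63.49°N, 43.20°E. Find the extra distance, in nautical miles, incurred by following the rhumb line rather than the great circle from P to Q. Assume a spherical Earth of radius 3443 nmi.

128 nmi

Great circle: cos σ = sin φ₁ sin φ₂ + cos φ₁ cos φ₂ cos Δλ,  σ = 0.4741 rad → d_gc = 1632.5 nmi
Rhumb line: Δψ = -0.8053, q = Δφ/Δψ = 0.3140, d_rh = R√(Δφ²+q²Δλ²) = 1760.1 nmi
Excess = 1760.1 − 1632.5 = 127.6 ≈ 128 nmi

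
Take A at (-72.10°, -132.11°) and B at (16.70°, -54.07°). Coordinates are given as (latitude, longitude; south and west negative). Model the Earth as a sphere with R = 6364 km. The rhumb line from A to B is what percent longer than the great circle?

2.9%

Great circle: σ = 1.7849 rad → d_gc = Rσ = 11358.9 km
Rhumb: Δφ = +1.5499, Δλ = +1.3621, Δψ = +2.1441, q = Δφ/Δψ = 0.7229 → d_rh = R√(Δφ²+q²Δλ²) = 11685.2 km
Excess = (11685.2 − 11358.9) / 11358.9 = 326.3 / 11358.9 = 2.87% ≈ 2.9%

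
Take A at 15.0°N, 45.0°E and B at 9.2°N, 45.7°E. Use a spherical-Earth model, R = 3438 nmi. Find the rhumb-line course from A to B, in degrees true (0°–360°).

Δψ = ln[tan(π/4+φ₂/2)/tan(π/4+φ₁/2)] = -0.1036
Δλ = +0.0122 rad (taken the short way round)
course = atan2(Δλ, Δψ) = 173.27°

173.3°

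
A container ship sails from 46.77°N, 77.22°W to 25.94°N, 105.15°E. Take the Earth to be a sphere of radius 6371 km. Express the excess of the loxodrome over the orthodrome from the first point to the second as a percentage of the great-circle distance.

Great circle: σ = 1.8720 rad → d_gc = Rσ = 11926.6 km
Rhumb: Δφ = -0.3636, Δλ = -3.1002, Δψ = -0.4567, q = Δφ/Δψ = 0.7960 → d_rh = R√(Δφ²+q²Δλ²) = 15892.4 km
Excess = (15892.4 − 11926.6) / 11926.6 = 3965.8 / 11926.6 = 33.252% ≈ 33.3%

33.3%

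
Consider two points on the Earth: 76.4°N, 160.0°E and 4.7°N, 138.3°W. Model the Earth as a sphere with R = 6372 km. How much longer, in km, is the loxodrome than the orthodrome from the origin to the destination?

226 km

Great circle: cos σ = sin φ₁ sin φ₂ + cos φ₁ cos φ₂ cos Δλ,  σ = 1.3789 rad → d_gc = 8786.2 km
Rhumb line: Δψ = -2.0445, q = Δφ/Δψ = 0.6121, d_rh = R√(Δφ²+q²Δλ²) = 9012.4 km
Excess = 9012.4 − 8786.2 = 226.2 ≈ 226 km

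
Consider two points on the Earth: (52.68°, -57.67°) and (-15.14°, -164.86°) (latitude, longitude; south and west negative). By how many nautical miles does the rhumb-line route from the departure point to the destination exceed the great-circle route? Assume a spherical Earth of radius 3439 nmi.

202 nmi

Great circle: cos σ = sin φ₁ sin φ₂ + cos φ₁ cos φ₂ cos Δλ,  σ = 1.9613 rad → d_gc = 6744.9 nmi
Rhumb line: Δψ = -1.3530, q = Δφ/Δψ = 0.8749, d_rh = R√(Δφ²+q²Δλ²) = 6946.5 nmi
Excess = 6946.5 − 6744.9 = 201.6 ≈ 202 nmi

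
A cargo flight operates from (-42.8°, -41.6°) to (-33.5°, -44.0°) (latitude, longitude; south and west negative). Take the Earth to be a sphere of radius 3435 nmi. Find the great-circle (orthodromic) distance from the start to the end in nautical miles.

Haversine: a = sin²(Δφ/2)+cos φ₁ cos φ₂ sin²(Δλ/2) = 0.00684;  σ = 2·atan2(√a,√(1−a))
σ = 9.488° → d = Rσ = 3435·0.16560 = 569 nmi

569 nmi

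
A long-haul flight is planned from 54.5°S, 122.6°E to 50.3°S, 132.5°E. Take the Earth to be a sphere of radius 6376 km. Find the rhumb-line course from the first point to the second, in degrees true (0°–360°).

Meridional parts: M(φ₁)=-1.1391, M(φ₂)=-1.0189 → ΔM = +0.1203;  Δλ = +0.1728 rad
tan C = Δλ / ΔM = +1.4368 → C = 55.16°

55.2°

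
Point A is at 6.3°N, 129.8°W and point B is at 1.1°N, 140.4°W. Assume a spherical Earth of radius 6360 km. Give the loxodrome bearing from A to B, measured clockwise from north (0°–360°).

243.8°

Meridional parts: M(φ₁)=+0.1102, M(φ₂)=+0.0192 → ΔM = -0.0910;  Δλ = -0.1850 rad
tan C = Δλ / ΔM = +2.0335 → C = 243.81°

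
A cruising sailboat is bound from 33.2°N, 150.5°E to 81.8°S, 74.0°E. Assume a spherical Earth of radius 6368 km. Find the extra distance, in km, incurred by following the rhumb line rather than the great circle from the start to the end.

376 km

Great circle: cos σ = sin φ₁ sin φ₂ + cos φ₁ cos φ₂ cos Δλ,  σ = 2.1108 rad → d_gc = 13441.3 km
Rhumb line: Δψ = -3.2504, q = Δφ/Δψ = 0.6175, d_rh = R√(Δφ²+q²Δλ²) = 13817.7 km
Excess = 13817.7 − 13441.3 = 376.4 ≈ 376 km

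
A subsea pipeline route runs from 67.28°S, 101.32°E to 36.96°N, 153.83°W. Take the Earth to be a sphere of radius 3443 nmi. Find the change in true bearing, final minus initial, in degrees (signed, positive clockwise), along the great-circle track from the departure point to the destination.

At departure: θ₁ = atan2(sin Δλ cos φ₂, cos φ₁ sin φ₂ − sin φ₁ cos φ₂ cos Δλ) = 86.79°
At arrival: θ₂ = atan2(sin Δλ cos φ₁, −cos φ₂ sin φ₁ + sin φ₂ cos φ₁ cos Δλ) = 28.86°
Δθ = θ₂ − θ₁ = -57.9°

-57.9°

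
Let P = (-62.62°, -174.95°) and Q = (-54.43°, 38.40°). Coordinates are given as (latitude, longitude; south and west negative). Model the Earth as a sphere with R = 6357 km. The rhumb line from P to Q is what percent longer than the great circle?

Great circle: σ = 1.0486 rad → d_gc = Rσ = 6665.7 km
Rhumb: Δφ = +0.1429, Δλ = -2.5595, Δψ = +0.2753, q = Δφ/Δψ = 0.5193 → d_rh = R√(Δφ²+q²Δλ²) = 8498.1 km
Excess = (8498.1 − 6665.7) / 6665.7 = 1832.4 / 6665.7 = 27.49% ≈ 27.5%

27.5%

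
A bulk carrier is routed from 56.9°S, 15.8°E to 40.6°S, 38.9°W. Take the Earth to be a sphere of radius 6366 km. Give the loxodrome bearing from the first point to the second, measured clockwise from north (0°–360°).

Meridional parts: M(φ₁)=-1.2135, M(φ₂)=-0.7766 → ΔM = +0.4368;  Δλ = -0.9547 rad
tan C = Δλ / ΔM = -2.1855 → C = 294.59°

294.6°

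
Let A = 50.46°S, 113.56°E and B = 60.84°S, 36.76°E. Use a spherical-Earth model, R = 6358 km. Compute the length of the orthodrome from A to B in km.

Haversine: a = sin²(Δφ/2)+cos φ₁ cos φ₂ sin²(Δλ/2) = 0.12786;  σ = 2·atan2(√a,√(1−a))
σ = 41.903° → d = Rσ = 6358·0.73135 = 4650 km

4650 km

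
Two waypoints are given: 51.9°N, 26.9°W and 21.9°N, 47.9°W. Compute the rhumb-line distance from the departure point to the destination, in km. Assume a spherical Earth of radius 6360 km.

3794 km

Rhumb course C = atan2(Δλ, Δψ) with Δψ = ln[tan(π/4+φ₂/2)/tan(π/4+φ₁/2)] = -0.6714, Δλ = -0.3665 → C = 208.63°
d = R·|Δφ| / |cos C| = 6360·0.52360 / 0.87774 = 3794 km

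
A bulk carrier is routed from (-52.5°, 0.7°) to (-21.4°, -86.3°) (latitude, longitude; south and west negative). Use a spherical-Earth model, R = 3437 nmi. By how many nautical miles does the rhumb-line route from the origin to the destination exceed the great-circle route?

185 nmi

Great circle: cos σ = sin φ₁ sin φ₂ + cos φ₁ cos φ₂ cos Δλ,  σ = 1.2460 rad → d_gc = 4282.4 nmi
Rhumb line: Δψ = +0.6979, q = Δφ/Δψ = 0.7777, d_rh = R√(Δφ²+q²Δλ²) = 4467.1 nmi
Excess = 4467.1 − 4282.4 = 184.7 ≈ 185 nmi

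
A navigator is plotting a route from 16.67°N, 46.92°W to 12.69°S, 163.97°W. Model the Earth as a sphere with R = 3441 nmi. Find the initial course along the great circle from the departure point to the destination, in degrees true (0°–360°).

264.5°

θ = atan2( sin Δλ·cos φ₂ ,  cos φ₁ sin φ₂ − sin φ₁ cos φ₂ cos Δλ )
  = atan2(-0.8689, -0.0832) = 264.53°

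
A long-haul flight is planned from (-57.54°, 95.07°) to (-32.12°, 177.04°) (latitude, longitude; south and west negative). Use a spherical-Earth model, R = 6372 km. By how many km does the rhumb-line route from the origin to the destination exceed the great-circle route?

Great circle: cos σ = sin φ₁ sin φ₂ + cos φ₁ cos φ₂ cos Δλ,  σ = 1.0331 rad → d_gc = 6583.2 km
Rhumb line: Δψ = +0.6416, q = Δφ/Δψ = 0.6915, d_rh = R√(Δφ²+q²Δλ²) = 6908.6 km
Excess = 6908.6 − 6583.2 = 325.4 ≈ 325 km

325 km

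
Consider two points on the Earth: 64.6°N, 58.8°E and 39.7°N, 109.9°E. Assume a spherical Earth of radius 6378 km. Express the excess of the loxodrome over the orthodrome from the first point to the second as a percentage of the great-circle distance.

2.2%

Great circle: σ = 0.6693 rad → d_gc = Rσ = 4268.7 km
Rhumb: Δφ = -0.4346, Δλ = +0.8919, Δψ = -0.7340, q = Δφ/Δψ = 0.5921 → d_rh = R√(Δφ²+q²Δλ²) = 4362.0 km
Excess = (4362.0 − 4268.7) / 4268.7 = 93.3 / 4268.7 = 2.19% ≈ 2.2%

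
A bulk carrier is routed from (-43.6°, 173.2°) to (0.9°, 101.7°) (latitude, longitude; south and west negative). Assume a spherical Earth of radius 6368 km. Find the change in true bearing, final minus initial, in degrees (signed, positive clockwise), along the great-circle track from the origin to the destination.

Initial bearing θ₁ = atan2(sin Δλ cos φ₂, cos φ₁ sin φ₂ − sin φ₁ cos φ₂ cos Δλ) = 283.64°
Final bearing θ₂ = (initial bearing from the destination back to the start) + 180° = 315.27°
Δθ = θ₂ − θ₁ = +31.6°

+31.6°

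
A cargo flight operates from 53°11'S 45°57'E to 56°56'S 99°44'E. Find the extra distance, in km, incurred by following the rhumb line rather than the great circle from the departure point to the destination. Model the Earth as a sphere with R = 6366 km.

87 km

Great circle: cos σ = sin φ₁ sin φ₂ + cos φ₁ cos φ₂ cos Δλ,  σ = 0.5275 rad → d_gc = 3357.9 km
Rhumb line: Δψ = -0.1144, q = Δφ/Δψ = 0.5722, d_rh = R√(Δφ²+q²Δλ²) = 3444.7 km
Excess = 3444.7 − 3357.9 = 86.8 ≈ 87 km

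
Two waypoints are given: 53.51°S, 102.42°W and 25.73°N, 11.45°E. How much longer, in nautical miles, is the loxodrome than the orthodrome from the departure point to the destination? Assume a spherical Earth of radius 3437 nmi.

Great circle: cos σ = sin φ₁ sin φ₂ + cos φ₁ cos φ₂ cos Δλ,  σ = 2.1722 rad → d_gc = 7465.9 nmi
Rhumb line: Δψ = +1.5747, q = Δφ/Δψ = 0.8783, d_rh = R√(Δφ²+q²Δλ²) = 7654.1 nmi
Excess = 7654.1 − 7465.9 = 188.2 ≈ 188 nmi

188 nmi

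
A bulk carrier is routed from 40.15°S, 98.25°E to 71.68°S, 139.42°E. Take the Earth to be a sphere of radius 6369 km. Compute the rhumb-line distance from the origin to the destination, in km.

Δψ = ln[tan(π/4+φ₂/2)/tan(π/4+φ₁/2)] = -1.0585;  Δφ = -0.5503 rad,  Δλ = +0.7186 rad
q = Δφ/Δψ = 0.5199
d = R·√(Δφ² + q²Δλ²) = 6369·0.66512 = 4236 km

4236 km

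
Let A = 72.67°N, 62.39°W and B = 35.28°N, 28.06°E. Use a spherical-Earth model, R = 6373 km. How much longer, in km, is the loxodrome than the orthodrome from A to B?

Great circle: cos σ = sin φ₁ sin φ₂ + cos φ₁ cos φ₂ cos Δλ,  σ = 0.9891 rad → d_gc = 6303.5 km
Rhumb line: Δψ = -1.2225, q = Δφ/Δψ = 0.5338, d_rh = R√(Δφ²+q²Δλ²) = 6792.7 km
Excess = 6792.7 − 6303.5 = 489.2 ≈ 489 km

489 km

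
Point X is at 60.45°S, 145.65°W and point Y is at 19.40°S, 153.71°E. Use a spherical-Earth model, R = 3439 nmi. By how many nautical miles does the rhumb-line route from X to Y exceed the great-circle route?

Great circle: cos σ = sin φ₁ sin φ₂ + cos φ₁ cos φ₂ cos Δλ,  σ = 1.0274 rad → d_gc = 3533.3 nmi
Rhumb line: Δψ = +0.9875, q = Δφ/Δψ = 0.7255, d_rh = R√(Δφ²+q²Δλ²) = 3611.6 nmi
Excess = 3611.6 − 3533.3 = 78.3 ≈ 78 nmi

78 nmi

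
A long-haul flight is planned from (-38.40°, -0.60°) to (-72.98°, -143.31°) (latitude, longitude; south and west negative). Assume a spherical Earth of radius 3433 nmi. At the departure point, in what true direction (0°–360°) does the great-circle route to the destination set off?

N = sin Δλ·cos φ₂ = -0.1773;  D = cos φ₁ sin φ₂ − sin φ₁ cos φ₂ cos Δλ = -0.8940
initial course = atan2(N, D) = 191.22°

191.2°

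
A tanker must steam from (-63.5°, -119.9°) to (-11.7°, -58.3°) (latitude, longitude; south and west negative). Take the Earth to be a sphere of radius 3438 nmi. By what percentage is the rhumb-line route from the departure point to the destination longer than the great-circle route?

2.2%

Great circle: σ = 1.1709 rad → d_gc = Rσ = 4025.7 nmi
Rhumb: Δφ = +0.9041, Δλ = +1.0751, Δψ = +1.2405, q = Δφ/Δψ = 0.7288 → d_rh = R√(Δφ²+q²Δλ²) = 4113.1 nmi
Excess = (4113.1 − 4025.7) / 4025.7 = 87.4 / 4025.7 = 2.17% ≈ 2.2%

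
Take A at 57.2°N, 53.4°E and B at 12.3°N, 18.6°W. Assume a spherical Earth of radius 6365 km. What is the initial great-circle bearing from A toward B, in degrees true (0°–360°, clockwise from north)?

N = sin Δλ·cos φ₂ = -0.9292;  D = cos φ₁ sin φ₂ − sin φ₁ cos φ₂ cos Δλ = -0.1384
initial course = atan2(N, D) = 261.53°

261.5°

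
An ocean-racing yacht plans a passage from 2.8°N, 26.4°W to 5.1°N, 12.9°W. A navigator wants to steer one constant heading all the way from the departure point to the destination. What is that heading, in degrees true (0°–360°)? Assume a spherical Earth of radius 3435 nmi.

80.3°

Meridional parts: M(φ₁)=+0.0489, M(φ₂)=+0.0891 → ΔM = +0.0402;  Δλ = +0.2356 rad
tan C = Δλ / ΔM = +5.8552 → C = 80.31°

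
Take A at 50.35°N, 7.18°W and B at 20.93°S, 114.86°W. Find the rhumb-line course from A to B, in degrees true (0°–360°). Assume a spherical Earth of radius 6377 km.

233.4°

Meridional parts: M(φ₁)=+1.0202, M(φ₂)=-0.3737 → ΔM = -1.3939;  Δλ = -1.8794 rad
tan C = Δλ / ΔM = +1.3483 → C = 233.44°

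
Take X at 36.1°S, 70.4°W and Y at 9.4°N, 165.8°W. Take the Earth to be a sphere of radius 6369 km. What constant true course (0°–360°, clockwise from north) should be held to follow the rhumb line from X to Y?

Δψ = ln[tan(π/4+φ₂/2)/tan(π/4+φ₁/2)] = +0.8412
Δλ = -1.6650 rad (taken the short way round)
course = atan2(Δλ, Δψ) = 296.80°

296.8°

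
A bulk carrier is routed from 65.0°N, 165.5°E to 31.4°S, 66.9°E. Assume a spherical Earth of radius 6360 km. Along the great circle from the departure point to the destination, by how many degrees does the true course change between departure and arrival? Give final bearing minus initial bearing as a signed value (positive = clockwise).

At departure: θ₁ = atan2(sin Δλ cos φ₂, cos φ₁ sin φ₂ − sin φ₁ cos φ₂ cos Δλ) = 262.94°
At arrival: θ₂ = atan2(sin Δλ cos φ₁, −cos φ₂ sin φ₁ + sin φ₂ cos φ₁ cos Δλ) = 209.43°
Δθ = θ₂ − θ₁ = -53.5°

-53.5°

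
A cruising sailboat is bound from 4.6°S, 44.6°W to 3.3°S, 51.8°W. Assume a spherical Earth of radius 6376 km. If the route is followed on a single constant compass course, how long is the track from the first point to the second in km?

Δψ = ln[tan(π/4+φ₂/2)/tan(π/4+φ₁/2)] = +0.0227;  Δφ = +0.0227 rad,  Δλ = -0.1257 rad
q = Δφ/Δψ = 0.9976
d = R·√(Δφ² + q²Δλ²) = 6376·0.12740 = 812 km

812 km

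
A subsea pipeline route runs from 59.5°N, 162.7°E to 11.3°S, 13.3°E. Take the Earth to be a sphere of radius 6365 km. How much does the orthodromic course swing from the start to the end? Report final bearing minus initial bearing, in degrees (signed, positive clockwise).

-122.7°

Initial bearing θ₁ = atan2(sin Δλ cos φ₂, cos φ₁ sin φ₂ − sin φ₁ cos φ₂ cos Δλ) = 321.51°
Final bearing θ₂ = (initial bearing from the destination back to the start) + 180° = 198.79°
Δθ = θ₂ − θ₁ = -122.7°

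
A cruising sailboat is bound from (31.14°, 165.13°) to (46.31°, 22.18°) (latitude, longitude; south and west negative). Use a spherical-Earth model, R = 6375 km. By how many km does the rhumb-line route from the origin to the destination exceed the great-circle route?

1801 km

Great circle: cos σ = sin φ₁ sin φ₂ + cos φ₁ cos φ₂ cos Δλ,  σ = 1.6689 rad → d_gc = 10639.1 km
Rhumb line: Δψ = +0.3417, q = Δφ/Δψ = 0.7749, d_rh = R√(Δφ²+q²Δλ²) = 12440.3 km
Excess = 12440.3 − 10639.1 = 1801.2 ≈ 1801 km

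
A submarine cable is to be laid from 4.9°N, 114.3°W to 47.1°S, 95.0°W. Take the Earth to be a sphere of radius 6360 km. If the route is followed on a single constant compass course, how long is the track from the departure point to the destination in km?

Δψ = ln[tan(π/4+φ₂/2)/tan(π/4+φ₁/2)] = -1.0198;  Δφ = -0.9076 rad,  Δλ = +0.3368 rad
q = Δφ/Δψ = 0.8899
d = R·√(Δφ² + q²Δλ²) = 6360·0.95580 = 6079 km

6079 km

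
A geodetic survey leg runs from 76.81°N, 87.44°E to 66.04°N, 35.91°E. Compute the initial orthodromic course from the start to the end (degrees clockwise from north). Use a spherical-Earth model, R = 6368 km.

θ = atan2( sin Δλ·cos φ₂ ,  cos φ₁ sin φ₂ − sin φ₁ cos φ₂ cos Δλ )
  = atan2(-0.3179, -0.0375) = 263.28°

263.3°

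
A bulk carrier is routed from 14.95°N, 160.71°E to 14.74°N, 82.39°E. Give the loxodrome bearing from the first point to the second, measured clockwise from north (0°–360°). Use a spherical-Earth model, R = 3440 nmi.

269.8°

Meridional parts: M(φ₁)=+0.2639, M(φ₂)=+0.2601 → ΔM = -0.0038;  Δλ = -1.3669 rad
tan C = Δλ / ΔM = +360.5039 → C = 269.84°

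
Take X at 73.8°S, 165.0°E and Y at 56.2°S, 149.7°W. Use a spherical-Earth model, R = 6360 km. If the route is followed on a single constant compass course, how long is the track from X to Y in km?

Δψ = ln[tan(π/4+φ₂/2)/tan(π/4+φ₁/2)] = +0.7584;  Δφ = +0.3072 rad,  Δλ = +0.7906 rad
q = Δφ/Δψ = 0.4051
d = R·√(Δφ² + q²Δλ²) = 6360·0.44376 = 2822 km

2822 km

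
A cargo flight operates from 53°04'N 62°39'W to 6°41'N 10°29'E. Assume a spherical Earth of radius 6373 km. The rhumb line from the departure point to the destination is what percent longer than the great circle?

Great circle: σ = 1.3014 rad → d_gc = Rσ = 8293.6 km
Rhumb: Δφ = -0.8095, Δλ = +1.2764, Δψ = -0.9799, q = Δφ/Δψ = 0.8262 → d_rh = R√(Δφ²+q²Δλ²) = 8472.6 km
Excess = (8472.6 − 8293.6) / 8293.6 = 179.0 / 8293.6 = 2.16% ≈ 2.2%

2.2%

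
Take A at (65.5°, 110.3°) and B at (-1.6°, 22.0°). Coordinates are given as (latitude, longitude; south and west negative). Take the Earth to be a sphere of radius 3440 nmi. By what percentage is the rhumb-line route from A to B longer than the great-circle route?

Great circle: σ = 1.5839 rad → d_gc = Rσ = 5448.6 nmi
Rhumb: Δφ = -1.1711, Δλ = -1.5411, Δψ = -1.5552, q = Δφ/Δψ = 0.7530 → d_rh = R√(Δφ²+q²Δλ²) = 5671.6 nmi
Excess = (5671.6 − 5448.6) / 5448.6 = 223.0 / 5448.6 = 4.09% ≈ 4.1%

4.1%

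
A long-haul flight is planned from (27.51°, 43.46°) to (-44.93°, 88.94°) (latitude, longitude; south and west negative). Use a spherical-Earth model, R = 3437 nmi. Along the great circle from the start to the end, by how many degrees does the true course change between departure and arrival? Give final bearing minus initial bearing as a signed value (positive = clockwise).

-9.0°

At departure: θ₁ = atan2(sin Δλ cos φ₂, cos φ₁ sin φ₂ − sin φ₁ cos φ₂ cos Δλ) = 149.46°
At arrival: θ₂ = atan2(sin Δλ cos φ₁, −cos φ₂ sin φ₁ + sin φ₂ cos φ₁ cos Δλ) = 140.47°
Δθ = θ₂ − θ₁ = -9.0°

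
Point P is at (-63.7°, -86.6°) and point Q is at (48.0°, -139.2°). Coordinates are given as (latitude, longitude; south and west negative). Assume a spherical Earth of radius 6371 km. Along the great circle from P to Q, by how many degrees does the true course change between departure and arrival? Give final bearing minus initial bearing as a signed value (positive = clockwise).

At departure: θ₁ = atan2(sin Δλ cos φ₂, cos φ₁ sin φ₂ − sin φ₁ cos φ₂ cos Δλ) = 322.53°
At arrival: θ₂ = atan2(sin Δλ cos φ₁, −cos φ₂ sin φ₁ + sin φ₂ cos φ₁ cos Δλ) = 336.25°
Δθ = θ₂ − θ₁ = +13.7°

+13.7°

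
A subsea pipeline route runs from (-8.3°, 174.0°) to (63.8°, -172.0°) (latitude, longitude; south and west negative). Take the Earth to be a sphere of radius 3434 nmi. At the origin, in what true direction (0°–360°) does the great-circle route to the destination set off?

θ = atan2( sin Δλ·cos φ₂ ,  cos φ₁ sin φ₂ − sin φ₁ cos φ₂ cos Δλ )
  = atan2(+0.1068, +0.9497) = 6.42°

6.4°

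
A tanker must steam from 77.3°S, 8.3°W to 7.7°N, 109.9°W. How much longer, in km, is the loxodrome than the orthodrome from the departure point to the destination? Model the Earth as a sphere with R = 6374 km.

752 km

Great circle: cos σ = sin φ₁ sin φ₂ + cos φ₁ cos φ₂ cos Δλ,  σ = 1.7462 rad → d_gc = 11130.3 km
Rhumb line: Δψ = +2.3305, q = Δφ/Δψ = 0.6366, d_rh = R√(Δφ²+q²Δλ²) = 11882.2 km
Excess = 11882.2 − 11130.3 = 751.9 ≈ 752 km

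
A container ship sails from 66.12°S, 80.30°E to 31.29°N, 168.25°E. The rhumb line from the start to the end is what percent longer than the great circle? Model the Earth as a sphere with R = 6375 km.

Great circle: σ = 2.0516 rad → d_gc = Rσ = 13079.3 km
Rhumb: Δφ = +1.7001, Δλ = +1.5350, Δψ = +2.1292, q = Δφ/Δψ = 0.7985 → d_rh = R√(Δφ²+q²Δλ²) = 13361.3 km
Excess = (13361.3 − 13079.3) / 13079.3 = 282.0 / 13079.3 = 2.16% ≈ 2.2%

2.2%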